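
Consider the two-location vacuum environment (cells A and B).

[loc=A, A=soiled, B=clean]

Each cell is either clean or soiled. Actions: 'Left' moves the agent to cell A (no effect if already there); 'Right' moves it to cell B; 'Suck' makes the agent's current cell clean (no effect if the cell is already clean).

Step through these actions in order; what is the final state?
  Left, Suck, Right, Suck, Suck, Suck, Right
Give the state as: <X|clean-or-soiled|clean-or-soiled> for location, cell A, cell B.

<B|clean|clean>

Left (#1): <A|soiled|clean>
Suck (#2): <A|clean|clean>
Right (#3): <B|clean|clean>
Suck (#4): <B|clean|clean>
Suck (#5): <B|clean|clean>
Suck (#6): <B|clean|clean>
Right (#7): <B|clean|clean>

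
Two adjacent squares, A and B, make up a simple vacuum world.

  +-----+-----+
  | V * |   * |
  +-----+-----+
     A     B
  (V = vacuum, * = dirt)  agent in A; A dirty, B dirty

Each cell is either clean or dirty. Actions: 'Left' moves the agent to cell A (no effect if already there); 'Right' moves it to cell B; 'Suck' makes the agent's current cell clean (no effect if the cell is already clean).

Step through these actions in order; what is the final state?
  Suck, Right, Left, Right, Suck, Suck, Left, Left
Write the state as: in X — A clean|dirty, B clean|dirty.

t=1 Suck ⇒ in A — A clean, B dirty
t=2 Right ⇒ in B — A clean, B dirty
t=3 Left ⇒ in A — A clean, B dirty
t=4 Right ⇒ in B — A clean, B dirty
t=5 Suck ⇒ in B — A clean, B clean
t=6 Suck ⇒ in B — A clean, B clean
t=7 Left ⇒ in A — A clean, B clean
t=8 Left ⇒ in A — A clean, B clean

in A — A clean, B clean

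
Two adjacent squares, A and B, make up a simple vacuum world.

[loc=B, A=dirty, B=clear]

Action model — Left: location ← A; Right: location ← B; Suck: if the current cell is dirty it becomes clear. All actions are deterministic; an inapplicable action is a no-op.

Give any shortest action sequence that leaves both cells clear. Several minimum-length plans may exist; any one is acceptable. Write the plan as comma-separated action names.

1. Left → <A|dirty|clear>
2. Suck → <A|clear|clear>
min 2: go A then Suck

Left, Suck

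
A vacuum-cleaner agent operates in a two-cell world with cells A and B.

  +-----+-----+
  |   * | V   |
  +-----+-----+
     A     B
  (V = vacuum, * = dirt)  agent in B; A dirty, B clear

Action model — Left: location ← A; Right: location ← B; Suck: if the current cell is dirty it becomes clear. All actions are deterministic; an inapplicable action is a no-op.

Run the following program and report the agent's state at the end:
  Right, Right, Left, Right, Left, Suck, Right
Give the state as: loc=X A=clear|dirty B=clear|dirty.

t=1 Right ⇒ loc=B A=dirty B=clear
t=2 Right ⇒ loc=B A=dirty B=clear
t=3 Left ⇒ loc=A A=dirty B=clear
t=4 Right ⇒ loc=B A=dirty B=clear
t=5 Left ⇒ loc=A A=dirty B=clear
t=6 Suck ⇒ loc=A A=clear B=clear
t=7 Right ⇒ loc=B A=clear B=clear

loc=B A=clear B=clear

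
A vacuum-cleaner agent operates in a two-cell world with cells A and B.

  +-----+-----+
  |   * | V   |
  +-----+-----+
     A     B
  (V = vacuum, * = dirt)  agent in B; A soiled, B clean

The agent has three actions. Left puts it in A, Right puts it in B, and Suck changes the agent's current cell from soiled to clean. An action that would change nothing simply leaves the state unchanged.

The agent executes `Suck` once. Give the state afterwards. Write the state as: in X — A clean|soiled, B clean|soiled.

start: in B — A soiled, B clean
Suck (#1): in B — A soiled, B clean

in B — A soiled, B clean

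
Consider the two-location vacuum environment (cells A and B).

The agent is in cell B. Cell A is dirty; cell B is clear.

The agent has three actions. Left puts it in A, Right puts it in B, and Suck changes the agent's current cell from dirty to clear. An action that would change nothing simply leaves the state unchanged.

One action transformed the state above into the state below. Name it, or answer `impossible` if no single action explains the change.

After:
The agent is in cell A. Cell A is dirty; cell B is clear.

Left

try  Left: in A — A dirty, B clear  ← match
try Right: in B — A dirty, B clear
try  Suck: in B — A dirty, B clear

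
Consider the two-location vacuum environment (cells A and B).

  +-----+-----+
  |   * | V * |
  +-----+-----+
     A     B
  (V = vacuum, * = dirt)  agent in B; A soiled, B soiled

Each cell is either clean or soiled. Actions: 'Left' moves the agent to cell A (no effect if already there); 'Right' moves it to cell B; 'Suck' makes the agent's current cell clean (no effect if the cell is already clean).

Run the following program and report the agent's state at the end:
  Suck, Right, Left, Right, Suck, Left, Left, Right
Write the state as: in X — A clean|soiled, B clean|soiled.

step 1/8 (Suck): in B — A soiled, B clean
step 2/8 (Right): in B — A soiled, B clean
step 3/8 (Left): in A — A soiled, B clean
step 4/8 (Right): in B — A soiled, B clean
step 5/8 (Suck): in B — A soiled, B clean
step 6/8 (Left): in A — A soiled, B clean
step 7/8 (Left): in A — A soiled, B clean
step 8/8 (Right): in B — A soiled, B clean

in B — A soiled, B clean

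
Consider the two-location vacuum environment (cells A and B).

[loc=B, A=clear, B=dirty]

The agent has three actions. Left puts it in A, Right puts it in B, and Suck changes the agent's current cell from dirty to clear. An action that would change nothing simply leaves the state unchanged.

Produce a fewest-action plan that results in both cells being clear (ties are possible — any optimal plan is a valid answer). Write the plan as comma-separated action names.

Suck

[1] after Suck: <B|clear|clear>
min 1: B is dirty, one Suck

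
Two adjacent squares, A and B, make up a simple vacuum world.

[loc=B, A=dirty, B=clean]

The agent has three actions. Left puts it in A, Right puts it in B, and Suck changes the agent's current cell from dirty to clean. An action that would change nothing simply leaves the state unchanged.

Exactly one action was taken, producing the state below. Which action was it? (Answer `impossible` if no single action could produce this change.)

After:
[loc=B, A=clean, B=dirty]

impossible

try  Left: loc=A A=dirty B=clean
try Right: loc=B A=dirty B=clean
try  Suck: loc=B A=dirty B=clean
no single action produces the after-state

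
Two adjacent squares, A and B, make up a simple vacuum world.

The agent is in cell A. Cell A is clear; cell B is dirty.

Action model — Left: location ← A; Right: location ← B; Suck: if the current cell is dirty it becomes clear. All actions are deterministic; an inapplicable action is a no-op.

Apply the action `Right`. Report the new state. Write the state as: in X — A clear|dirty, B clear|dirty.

in B — A clear, B dirty

start: in A — A clear, B dirty
Right (#1): in B — A clear, B dirty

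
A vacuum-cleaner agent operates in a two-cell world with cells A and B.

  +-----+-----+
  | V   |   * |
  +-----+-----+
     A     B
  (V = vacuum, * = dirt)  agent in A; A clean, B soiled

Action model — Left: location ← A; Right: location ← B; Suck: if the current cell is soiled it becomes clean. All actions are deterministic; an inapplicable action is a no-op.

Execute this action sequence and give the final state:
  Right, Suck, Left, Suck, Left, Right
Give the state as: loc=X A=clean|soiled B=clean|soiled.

loc=B A=clean B=clean

[1] after Right: loc=B A=clean B=soiled
[2] after Suck: loc=B A=clean B=clean
[3] after Left: loc=A A=clean B=clean
[4] after Suck: loc=A A=clean B=clean
[5] after Left: loc=A A=clean B=clean
[6] after Right: loc=B A=clean B=clean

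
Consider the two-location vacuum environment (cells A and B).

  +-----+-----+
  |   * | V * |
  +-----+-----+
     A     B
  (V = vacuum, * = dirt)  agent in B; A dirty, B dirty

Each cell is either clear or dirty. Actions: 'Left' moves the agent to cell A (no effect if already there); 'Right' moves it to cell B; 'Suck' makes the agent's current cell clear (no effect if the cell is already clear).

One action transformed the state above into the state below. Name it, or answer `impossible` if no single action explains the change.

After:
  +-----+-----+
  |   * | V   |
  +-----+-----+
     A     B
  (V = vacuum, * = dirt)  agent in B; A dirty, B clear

try  Left: loc=A A=dirty B=dirty
try Right: loc=B A=dirty B=dirty
try  Suck: loc=B A=dirty B=clear  ← match

Suck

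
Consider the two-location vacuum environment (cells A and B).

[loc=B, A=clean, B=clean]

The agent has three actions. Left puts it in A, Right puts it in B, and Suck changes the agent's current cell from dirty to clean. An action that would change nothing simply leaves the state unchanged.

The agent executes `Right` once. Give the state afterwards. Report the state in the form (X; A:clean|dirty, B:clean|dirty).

start: (B; A:clean, B:clean)
t=1 Right ⇒ (B; A:clean, B:clean)

(B; A:clean, B:clean)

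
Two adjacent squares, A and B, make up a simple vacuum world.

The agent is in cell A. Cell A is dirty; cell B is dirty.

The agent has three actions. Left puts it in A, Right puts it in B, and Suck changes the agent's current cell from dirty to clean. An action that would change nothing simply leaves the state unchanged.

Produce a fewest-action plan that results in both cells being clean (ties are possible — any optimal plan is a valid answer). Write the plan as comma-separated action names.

Suck, Right, Suck

t=1 Suck ⇒ (A; A:clean, B:dirty)
t=2 Right ⇒ (B; A:clean, B:dirty)
t=3 Suck ⇒ (B; A:clean, B:clean)
min 3: Suck A + move + Suck B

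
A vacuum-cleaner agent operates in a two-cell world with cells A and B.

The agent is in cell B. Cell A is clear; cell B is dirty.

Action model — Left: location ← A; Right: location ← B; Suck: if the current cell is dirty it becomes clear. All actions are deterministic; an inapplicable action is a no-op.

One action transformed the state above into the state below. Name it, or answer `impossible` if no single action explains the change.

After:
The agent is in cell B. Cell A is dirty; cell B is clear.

try  Left: <A|clear|dirty>
try Right: <B|clear|dirty>
try  Suck: <B|clear|clear>
no single action produces the after-state

impossible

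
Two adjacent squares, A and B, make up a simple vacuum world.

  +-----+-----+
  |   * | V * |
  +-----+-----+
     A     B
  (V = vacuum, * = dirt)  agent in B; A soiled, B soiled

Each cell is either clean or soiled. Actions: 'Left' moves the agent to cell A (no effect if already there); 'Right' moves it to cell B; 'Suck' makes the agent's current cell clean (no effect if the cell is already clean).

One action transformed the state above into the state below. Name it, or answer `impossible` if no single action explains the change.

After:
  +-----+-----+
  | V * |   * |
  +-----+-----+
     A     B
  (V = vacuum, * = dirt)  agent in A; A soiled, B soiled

try  Left: (A; A:soiled, B:soiled)  ← match
try Right: (B; A:soiled, B:soiled)
try  Suck: (B; A:soiled, B:clean)

Left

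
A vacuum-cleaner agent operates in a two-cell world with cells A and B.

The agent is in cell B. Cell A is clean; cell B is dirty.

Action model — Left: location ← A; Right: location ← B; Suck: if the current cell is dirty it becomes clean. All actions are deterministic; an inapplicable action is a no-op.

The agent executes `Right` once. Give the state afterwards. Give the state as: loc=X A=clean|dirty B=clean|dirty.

start: loc=B A=clean B=dirty
Right (#1): loc=B A=clean B=dirty

loc=B A=clean B=dirty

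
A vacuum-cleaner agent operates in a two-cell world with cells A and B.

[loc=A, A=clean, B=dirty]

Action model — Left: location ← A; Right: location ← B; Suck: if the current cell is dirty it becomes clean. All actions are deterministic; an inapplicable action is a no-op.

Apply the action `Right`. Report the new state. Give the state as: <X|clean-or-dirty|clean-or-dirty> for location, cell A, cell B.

<B|clean|dirty>

start: <A|clean|dirty>
1) do Right; now <B|clean|dirty>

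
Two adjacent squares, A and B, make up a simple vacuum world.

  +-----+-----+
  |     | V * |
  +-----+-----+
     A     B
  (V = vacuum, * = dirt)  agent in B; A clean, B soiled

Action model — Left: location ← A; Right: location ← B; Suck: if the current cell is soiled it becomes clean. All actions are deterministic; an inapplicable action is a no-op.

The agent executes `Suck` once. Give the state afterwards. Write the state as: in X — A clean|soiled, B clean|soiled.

in B — A clean, B clean

start: in B — A clean, B soiled
step 1/1 (Suck): in B — A clean, B clean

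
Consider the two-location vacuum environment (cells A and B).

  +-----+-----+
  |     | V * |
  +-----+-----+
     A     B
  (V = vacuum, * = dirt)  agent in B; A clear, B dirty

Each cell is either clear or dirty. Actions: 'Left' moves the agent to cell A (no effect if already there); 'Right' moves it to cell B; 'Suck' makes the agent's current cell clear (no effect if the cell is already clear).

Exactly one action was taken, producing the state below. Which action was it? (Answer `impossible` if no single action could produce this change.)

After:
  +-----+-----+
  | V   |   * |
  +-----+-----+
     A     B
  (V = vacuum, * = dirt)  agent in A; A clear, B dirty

try  Left: (A; A:clear, B:dirty)  ← match
try Right: (B; A:clear, B:dirty)
try  Suck: (B; A:clear, B:clear)

Left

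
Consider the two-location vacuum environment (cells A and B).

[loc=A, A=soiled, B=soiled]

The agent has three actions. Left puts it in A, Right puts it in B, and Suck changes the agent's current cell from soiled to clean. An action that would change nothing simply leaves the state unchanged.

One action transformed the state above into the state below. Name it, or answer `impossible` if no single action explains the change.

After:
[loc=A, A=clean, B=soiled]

Suck

try  Left: loc=A A=soiled B=soiled
try Right: loc=B A=soiled B=soiled
try  Suck: loc=A A=clean B=soiled  ← match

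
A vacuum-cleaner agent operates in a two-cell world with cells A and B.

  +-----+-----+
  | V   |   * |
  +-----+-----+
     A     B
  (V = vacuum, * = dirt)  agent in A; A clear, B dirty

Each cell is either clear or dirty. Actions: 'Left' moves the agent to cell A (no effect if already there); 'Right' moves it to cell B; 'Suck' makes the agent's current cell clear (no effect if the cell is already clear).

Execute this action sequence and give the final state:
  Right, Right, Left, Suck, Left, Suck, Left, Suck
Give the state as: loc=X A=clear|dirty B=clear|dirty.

1. Right → loc=B A=clear B=dirty
2. Right → loc=B A=clear B=dirty
3. Left → loc=A A=clear B=dirty
4. Suck → loc=A A=clear B=dirty
5. Left → loc=A A=clear B=dirty
6. Suck → loc=A A=clear B=dirty
7. Left → loc=A A=clear B=dirty
8. Suck → loc=A A=clear B=dirty

loc=A A=clear B=dirty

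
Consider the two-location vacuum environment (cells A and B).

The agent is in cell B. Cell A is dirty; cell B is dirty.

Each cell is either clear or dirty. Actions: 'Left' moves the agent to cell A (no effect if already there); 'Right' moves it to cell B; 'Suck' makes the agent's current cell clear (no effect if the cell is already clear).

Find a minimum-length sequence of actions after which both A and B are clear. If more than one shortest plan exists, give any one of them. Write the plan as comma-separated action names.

1. Suck → loc=B A=dirty B=clear
2. Left → loc=A A=dirty B=clear
3. Suck → loc=A A=clear B=clear
min 3: Suck B + move + Suck A

Suck, Left, Suck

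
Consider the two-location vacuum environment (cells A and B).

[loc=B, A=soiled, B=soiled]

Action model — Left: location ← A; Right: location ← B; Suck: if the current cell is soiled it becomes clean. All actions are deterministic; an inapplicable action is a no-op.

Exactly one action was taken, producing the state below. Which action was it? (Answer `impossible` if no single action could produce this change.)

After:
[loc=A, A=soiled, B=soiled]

try  Left: (A; A:soiled, B:soiled)  ← match
try Right: (B; A:soiled, B:soiled)
try  Suck: (B; A:soiled, B:clean)

Left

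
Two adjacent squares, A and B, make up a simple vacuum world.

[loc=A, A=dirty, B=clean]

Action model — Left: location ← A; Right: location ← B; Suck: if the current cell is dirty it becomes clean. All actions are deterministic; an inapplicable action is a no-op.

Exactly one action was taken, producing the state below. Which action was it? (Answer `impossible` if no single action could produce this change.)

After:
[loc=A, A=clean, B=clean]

Suck

try  Left: (A; A:dirty, B:clean)
try Right: (B; A:dirty, B:clean)
try  Suck: (A; A:clean, B:clean)  ← match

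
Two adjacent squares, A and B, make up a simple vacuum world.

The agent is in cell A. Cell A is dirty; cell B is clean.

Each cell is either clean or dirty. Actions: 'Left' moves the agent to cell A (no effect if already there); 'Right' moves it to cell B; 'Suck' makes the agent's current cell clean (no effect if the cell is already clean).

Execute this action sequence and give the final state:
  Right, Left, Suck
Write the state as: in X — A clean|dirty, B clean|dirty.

step 1/3 (Right): in B — A dirty, B clean
step 2/3 (Left): in A — A dirty, B clean
step 3/3 (Suck): in A — A clean, B clean

in A — A clean, B clean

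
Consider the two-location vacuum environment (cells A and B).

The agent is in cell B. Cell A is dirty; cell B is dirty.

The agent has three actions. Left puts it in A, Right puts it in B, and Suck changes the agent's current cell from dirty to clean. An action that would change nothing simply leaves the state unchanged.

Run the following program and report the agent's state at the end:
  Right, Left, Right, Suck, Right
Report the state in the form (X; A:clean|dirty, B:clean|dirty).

(B; A:dirty, B:clean)

Right (#1): (B; A:dirty, B:dirty)
Left (#2): (A; A:dirty, B:dirty)
Right (#3): (B; A:dirty, B:dirty)
Suck (#4): (B; A:dirty, B:clean)
Right (#5): (B; A:dirty, B:clean)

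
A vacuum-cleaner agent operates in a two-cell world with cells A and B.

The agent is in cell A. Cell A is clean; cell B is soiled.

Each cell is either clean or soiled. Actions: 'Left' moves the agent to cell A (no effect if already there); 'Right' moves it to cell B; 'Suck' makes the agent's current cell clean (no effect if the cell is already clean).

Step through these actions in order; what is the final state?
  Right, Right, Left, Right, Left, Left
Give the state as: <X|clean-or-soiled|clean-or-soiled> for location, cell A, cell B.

1) do Right; now <B|clean|soiled>
2) do Right; now <B|clean|soiled>
3) do Left; now <A|clean|soiled>
4) do Right; now <B|clean|soiled>
5) do Left; now <A|clean|soiled>
6) do Left; now <A|clean|soiled>

<A|clean|soiled>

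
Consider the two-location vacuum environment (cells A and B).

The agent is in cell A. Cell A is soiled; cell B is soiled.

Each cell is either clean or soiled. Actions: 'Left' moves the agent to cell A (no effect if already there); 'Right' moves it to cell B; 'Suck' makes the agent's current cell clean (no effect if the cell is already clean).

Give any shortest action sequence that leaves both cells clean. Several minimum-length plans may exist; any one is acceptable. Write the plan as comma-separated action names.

Suck (#1): <A|clean|soiled>
Right (#2): <B|clean|soiled>
Suck (#3): <B|clean|clean>
min 3: Suck A + move + Suck B

Suck, Right, Suck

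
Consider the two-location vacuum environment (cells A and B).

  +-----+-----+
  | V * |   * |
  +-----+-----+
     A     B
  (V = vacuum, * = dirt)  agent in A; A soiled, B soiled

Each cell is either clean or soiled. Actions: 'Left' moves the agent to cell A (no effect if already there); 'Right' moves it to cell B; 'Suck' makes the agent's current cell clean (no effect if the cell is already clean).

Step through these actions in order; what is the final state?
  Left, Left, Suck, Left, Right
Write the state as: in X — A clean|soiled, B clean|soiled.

in B — A clean, B soiled

[1] after Left: in A — A soiled, B soiled
[2] after Left: in A — A soiled, B soiled
[3] after Suck: in A — A clean, B soiled
[4] after Left: in A — A clean, B soiled
[5] after Right: in B — A clean, B soiled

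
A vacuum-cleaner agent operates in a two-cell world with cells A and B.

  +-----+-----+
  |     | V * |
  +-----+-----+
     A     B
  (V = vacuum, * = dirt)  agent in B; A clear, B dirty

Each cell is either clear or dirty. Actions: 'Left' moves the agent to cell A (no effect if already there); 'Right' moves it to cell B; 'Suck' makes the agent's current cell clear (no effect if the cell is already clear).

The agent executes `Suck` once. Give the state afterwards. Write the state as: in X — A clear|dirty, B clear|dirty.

in B — A clear, B clear

start: in B — A clear, B dirty
Suck (#1): in B — A clear, B clear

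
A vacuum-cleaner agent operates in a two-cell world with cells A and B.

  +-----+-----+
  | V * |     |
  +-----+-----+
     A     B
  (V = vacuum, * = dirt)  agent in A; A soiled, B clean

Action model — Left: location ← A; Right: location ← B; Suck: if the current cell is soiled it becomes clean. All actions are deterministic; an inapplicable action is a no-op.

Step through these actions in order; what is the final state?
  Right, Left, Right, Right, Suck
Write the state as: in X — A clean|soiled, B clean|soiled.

in B — A soiled, B clean

1. Right → in B — A soiled, B clean
2. Left → in A — A soiled, B clean
3. Right → in B — A soiled, B clean
4. Right → in B — A soiled, B clean
5. Suck → in B — A soiled, B clean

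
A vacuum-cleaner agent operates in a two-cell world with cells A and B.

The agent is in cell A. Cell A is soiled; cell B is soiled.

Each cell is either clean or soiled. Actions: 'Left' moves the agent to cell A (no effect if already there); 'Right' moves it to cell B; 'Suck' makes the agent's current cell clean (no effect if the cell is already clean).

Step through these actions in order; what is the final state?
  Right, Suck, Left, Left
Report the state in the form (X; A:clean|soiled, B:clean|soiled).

1) do Right; now (B; A:soiled, B:soiled)
2) do Suck; now (B; A:soiled, B:clean)
3) do Left; now (A; A:soiled, B:clean)
4) do Left; now (A; A:soiled, B:clean)

(A; A:soiled, B:clean)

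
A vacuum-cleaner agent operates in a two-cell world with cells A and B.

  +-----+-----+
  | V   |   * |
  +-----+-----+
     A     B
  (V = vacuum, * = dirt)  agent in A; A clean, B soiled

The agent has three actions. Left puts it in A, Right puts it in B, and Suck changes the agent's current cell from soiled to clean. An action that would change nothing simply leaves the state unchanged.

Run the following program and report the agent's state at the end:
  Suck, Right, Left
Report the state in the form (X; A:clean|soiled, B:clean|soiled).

(A; A:clean, B:soiled)

1. Suck → (A; A:clean, B:soiled)
2. Right → (B; A:clean, B:soiled)
3. Left → (A; A:clean, B:soiled)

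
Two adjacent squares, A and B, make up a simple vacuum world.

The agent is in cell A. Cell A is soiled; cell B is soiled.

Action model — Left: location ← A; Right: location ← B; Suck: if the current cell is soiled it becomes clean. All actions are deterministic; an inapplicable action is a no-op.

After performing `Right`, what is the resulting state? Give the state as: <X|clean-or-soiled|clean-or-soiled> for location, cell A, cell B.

<B|soiled|soiled>

start: <A|soiled|soiled>
1. Right → <B|soiled|soiled>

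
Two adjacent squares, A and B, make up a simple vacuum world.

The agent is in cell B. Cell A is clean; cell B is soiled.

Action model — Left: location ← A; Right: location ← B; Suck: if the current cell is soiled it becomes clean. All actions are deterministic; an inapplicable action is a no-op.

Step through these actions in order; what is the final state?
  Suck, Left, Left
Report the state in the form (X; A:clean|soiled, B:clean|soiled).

(A; A:clean, B:clean)

step 1/3 (Suck): (B; A:clean, B:clean)
step 2/3 (Left): (A; A:clean, B:clean)
step 3/3 (Left): (A; A:clean, B:clean)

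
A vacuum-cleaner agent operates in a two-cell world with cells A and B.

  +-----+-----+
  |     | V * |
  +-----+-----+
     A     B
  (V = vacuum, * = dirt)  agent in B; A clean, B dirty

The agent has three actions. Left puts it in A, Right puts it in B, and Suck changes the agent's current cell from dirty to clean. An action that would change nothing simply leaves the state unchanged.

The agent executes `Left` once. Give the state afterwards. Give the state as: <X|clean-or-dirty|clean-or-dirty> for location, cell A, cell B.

start: <B|clean|dirty>
Left (#1): <A|clean|dirty>

<A|clean|dirty>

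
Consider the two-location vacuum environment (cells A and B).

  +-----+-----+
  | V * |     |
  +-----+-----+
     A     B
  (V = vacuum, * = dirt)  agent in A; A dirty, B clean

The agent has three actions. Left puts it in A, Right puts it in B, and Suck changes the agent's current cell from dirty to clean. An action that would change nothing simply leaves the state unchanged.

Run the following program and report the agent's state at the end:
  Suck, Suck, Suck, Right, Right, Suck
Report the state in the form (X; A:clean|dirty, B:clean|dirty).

(B; A:clean, B:clean)

[1] after Suck: (A; A:clean, B:clean)
[2] after Suck: (A; A:clean, B:clean)
[3] after Suck: (A; A:clean, B:clean)
[4] after Right: (B; A:clean, B:clean)
[5] after Right: (B; A:clean, B:clean)
[6] after Suck: (B; A:clean, B:clean)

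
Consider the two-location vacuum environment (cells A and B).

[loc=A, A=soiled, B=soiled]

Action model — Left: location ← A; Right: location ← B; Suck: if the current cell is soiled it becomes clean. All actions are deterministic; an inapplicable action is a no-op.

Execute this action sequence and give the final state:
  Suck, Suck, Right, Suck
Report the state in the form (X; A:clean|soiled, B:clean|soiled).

(B; A:clean, B:clean)

1. Suck → (A; A:clean, B:soiled)
2. Suck → (A; A:clean, B:soiled)
3. Right → (B; A:clean, B:soiled)
4. Suck → (B; A:clean, B:clean)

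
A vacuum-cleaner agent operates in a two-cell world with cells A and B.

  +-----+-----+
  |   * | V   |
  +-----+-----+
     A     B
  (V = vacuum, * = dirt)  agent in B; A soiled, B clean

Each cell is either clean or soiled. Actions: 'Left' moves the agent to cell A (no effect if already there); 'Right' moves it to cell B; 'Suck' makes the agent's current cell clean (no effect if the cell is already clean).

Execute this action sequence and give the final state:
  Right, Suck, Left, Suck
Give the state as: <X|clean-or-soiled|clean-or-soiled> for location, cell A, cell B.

[1] after Right: <B|soiled|clean>
[2] after Suck: <B|soiled|clean>
[3] after Left: <A|soiled|clean>
[4] after Suck: <A|clean|clean>

<A|clean|clean>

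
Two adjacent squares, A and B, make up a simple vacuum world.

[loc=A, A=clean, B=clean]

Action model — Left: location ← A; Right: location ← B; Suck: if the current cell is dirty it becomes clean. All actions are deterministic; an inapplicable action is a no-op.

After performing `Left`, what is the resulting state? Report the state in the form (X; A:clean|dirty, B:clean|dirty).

start: (A; A:clean, B:clean)
step 1/1 (Left): (A; A:clean, B:clean)

(A; A:clean, B:clean)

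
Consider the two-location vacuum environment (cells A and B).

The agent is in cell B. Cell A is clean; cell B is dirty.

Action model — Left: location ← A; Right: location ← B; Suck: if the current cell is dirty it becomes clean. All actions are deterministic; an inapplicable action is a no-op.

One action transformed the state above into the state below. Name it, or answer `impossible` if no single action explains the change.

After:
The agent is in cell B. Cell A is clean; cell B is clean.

Suck

try  Left: (A; A:clean, B:dirty)
try Right: (B; A:clean, B:dirty)
try  Suck: (B; A:clean, B:clean)  ← match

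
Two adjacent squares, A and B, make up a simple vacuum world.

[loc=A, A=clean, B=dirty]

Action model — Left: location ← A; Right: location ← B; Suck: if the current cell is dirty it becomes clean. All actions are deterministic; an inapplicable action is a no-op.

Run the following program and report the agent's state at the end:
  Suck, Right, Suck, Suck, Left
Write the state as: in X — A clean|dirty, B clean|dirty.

t=1 Suck ⇒ in A — A clean, B dirty
t=2 Right ⇒ in B — A clean, B dirty
t=3 Suck ⇒ in B — A clean, B clean
t=4 Suck ⇒ in B — A clean, B clean
t=5 Left ⇒ in A — A clean, B clean

in A — A clean, B clean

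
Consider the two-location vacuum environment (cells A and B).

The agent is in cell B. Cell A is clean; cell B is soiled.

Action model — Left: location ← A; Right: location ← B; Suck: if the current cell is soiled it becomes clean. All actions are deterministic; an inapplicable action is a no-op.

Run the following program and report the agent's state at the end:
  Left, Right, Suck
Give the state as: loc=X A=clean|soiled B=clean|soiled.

1. Left → loc=A A=clean B=soiled
2. Right → loc=B A=clean B=soiled
3. Suck → loc=B A=clean B=clean

loc=B A=clean B=clean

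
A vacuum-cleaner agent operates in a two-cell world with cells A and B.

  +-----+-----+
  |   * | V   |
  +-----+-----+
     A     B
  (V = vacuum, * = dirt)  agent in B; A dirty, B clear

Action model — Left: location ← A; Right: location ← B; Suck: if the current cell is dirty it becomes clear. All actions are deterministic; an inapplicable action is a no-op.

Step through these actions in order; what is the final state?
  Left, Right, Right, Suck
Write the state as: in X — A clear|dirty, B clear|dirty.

step 1/4 (Left): in A — A dirty, B clear
step 2/4 (Right): in B — A dirty, B clear
step 3/4 (Right): in B — A dirty, B clear
step 4/4 (Suck): in B — A dirty, B clear

in B — A dirty, B clear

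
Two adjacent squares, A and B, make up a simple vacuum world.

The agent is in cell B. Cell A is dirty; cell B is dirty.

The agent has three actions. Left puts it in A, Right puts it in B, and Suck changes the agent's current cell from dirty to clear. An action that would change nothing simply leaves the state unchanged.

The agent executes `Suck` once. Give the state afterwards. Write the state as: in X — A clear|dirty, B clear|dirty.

start: in B — A dirty, B dirty
Suck (#1): in B — A dirty, B clear

in B — A dirty, B clear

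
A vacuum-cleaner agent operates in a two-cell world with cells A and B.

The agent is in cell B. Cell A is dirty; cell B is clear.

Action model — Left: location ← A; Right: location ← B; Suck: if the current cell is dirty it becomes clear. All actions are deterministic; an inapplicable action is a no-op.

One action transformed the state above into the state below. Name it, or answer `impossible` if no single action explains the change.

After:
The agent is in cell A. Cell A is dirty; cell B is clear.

try  Left: in A — A dirty, B clear  ← match
try Right: in B — A dirty, B clear
try  Suck: in B — A dirty, B clear

Left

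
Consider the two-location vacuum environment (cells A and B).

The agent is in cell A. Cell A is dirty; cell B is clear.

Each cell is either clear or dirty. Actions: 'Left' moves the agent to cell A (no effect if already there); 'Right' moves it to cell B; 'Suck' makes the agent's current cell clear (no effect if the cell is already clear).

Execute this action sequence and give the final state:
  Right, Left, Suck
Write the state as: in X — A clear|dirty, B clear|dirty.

in A — A clear, B clear

step 1/3 (Right): in B — A dirty, B clear
step 2/3 (Left): in A — A dirty, B clear
step 3/3 (Suck): in A — A clear, B clear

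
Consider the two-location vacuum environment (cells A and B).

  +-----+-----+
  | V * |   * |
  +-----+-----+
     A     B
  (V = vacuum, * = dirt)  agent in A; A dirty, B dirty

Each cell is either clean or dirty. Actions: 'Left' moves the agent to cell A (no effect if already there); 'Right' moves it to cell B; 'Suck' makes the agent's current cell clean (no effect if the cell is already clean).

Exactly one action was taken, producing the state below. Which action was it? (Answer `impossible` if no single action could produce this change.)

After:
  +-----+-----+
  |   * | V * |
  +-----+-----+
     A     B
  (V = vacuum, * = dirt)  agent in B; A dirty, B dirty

Right

try  Left: (A; A:dirty, B:dirty)
try Right: (B; A:dirty, B:dirty)  ← match
try  Suck: (A; A:clean, B:dirty)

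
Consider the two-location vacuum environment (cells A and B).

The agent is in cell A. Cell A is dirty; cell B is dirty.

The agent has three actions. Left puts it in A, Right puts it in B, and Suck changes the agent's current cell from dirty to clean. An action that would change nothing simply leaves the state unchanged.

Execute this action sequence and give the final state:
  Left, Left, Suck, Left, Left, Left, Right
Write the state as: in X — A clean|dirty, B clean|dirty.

1. Left → in A — A dirty, B dirty
2. Left → in A — A dirty, B dirty
3. Suck → in A — A clean, B dirty
4. Left → in A — A clean, B dirty
5. Left → in A — A clean, B dirty
6. Left → in A — A clean, B dirty
7. Right → in B — A clean, B dirty

in B — A clean, B dirty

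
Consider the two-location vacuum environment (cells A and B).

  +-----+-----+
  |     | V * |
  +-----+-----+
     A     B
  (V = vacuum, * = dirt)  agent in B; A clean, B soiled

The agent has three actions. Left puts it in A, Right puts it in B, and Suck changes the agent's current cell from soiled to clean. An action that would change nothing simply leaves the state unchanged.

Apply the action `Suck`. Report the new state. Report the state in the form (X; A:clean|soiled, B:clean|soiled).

start: (B; A:clean, B:soiled)
1. Suck → (B; A:clean, B:clean)

(B; A:clean, B:clean)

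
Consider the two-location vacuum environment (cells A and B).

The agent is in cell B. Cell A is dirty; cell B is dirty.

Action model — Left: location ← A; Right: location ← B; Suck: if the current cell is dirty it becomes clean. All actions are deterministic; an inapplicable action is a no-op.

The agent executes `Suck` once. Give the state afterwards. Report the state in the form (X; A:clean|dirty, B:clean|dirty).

start: (B; A:dirty, B:dirty)
step 1/1 (Suck): (B; A:dirty, B:clean)

(B; A:dirty, B:clean)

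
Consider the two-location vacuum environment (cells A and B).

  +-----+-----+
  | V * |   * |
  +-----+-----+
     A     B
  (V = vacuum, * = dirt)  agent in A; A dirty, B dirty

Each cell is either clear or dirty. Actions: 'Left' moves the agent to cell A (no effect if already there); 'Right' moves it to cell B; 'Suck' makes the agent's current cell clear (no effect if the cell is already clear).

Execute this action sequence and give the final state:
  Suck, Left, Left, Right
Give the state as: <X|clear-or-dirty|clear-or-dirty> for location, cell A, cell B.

<B|clear|dirty>

1. Suck → <A|clear|dirty>
2. Left → <A|clear|dirty>
3. Left → <A|clear|dirty>
4. Right → <B|clear|dirty>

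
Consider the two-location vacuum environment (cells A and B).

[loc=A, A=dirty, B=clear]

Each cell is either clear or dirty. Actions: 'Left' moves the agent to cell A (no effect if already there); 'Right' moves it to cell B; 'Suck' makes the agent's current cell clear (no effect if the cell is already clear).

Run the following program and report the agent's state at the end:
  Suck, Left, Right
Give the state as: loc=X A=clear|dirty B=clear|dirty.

loc=B A=clear B=clear

1. Suck → loc=A A=clear B=clear
2. Left → loc=A A=clear B=clear
3. Right → loc=B A=clear B=clear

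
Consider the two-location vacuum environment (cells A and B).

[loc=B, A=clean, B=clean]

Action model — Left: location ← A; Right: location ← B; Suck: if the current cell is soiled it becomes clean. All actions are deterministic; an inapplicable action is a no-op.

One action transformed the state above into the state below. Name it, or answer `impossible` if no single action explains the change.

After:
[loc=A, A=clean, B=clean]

try  Left: (A; A:clean, B:clean)  ← match
try Right: (B; A:clean, B:clean)
try  Suck: (B; A:clean, B:clean)

Left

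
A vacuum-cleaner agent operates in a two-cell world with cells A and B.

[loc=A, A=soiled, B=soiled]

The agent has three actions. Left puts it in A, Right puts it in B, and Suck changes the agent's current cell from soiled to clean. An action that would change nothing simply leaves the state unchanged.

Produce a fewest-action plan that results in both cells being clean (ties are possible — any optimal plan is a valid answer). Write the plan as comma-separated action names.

Suck, Right, Suck

t=1 Suck ⇒ (A; A:clean, B:soiled)
t=2 Right ⇒ (B; A:clean, B:soiled)
t=3 Suck ⇒ (B; A:clean, B:clean)
min 3: Suck A + move + Suck B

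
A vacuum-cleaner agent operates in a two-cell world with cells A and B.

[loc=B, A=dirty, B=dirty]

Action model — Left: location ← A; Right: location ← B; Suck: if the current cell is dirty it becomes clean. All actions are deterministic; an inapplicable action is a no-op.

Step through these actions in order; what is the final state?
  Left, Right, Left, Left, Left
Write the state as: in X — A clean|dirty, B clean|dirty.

step 1/5 (Left): in A — A dirty, B dirty
step 2/5 (Right): in B — A dirty, B dirty
step 3/5 (Left): in A — A dirty, B dirty
step 4/5 (Left): in A — A dirty, B dirty
step 5/5 (Left): in A — A dirty, B dirty

in A — A dirty, B dirty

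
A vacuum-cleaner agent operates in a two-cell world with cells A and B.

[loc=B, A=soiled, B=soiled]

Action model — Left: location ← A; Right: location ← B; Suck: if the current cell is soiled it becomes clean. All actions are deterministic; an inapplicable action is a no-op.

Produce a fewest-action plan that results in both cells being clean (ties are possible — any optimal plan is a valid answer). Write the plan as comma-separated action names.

step 1/3 (Suck): loc=B A=soiled B=clean
step 2/3 (Left): loc=A A=soiled B=clean
step 3/3 (Suck): loc=A A=clean B=clean
min 3: Suck B + move + Suck A

Suck, Left, Suck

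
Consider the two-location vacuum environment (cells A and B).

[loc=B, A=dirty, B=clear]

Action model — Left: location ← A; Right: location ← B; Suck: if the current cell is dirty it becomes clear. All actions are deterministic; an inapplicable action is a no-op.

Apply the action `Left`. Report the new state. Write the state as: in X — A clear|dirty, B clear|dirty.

start: in B — A dirty, B clear
1. Left → in A — A dirty, B clear

in A — A dirty, B clear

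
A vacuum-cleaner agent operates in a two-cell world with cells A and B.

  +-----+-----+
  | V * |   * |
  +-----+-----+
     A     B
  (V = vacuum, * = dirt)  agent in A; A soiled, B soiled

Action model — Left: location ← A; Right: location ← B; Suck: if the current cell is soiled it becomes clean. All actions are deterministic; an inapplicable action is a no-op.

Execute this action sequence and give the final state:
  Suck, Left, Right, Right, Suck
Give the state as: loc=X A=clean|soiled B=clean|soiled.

1) do Suck; now loc=A A=clean B=soiled
2) do Left; now loc=A A=clean B=soiled
3) do Right; now loc=B A=clean B=soiled
4) do Right; now loc=B A=clean B=soiled
5) do Suck; now loc=B A=clean B=clean

loc=B A=clean B=clean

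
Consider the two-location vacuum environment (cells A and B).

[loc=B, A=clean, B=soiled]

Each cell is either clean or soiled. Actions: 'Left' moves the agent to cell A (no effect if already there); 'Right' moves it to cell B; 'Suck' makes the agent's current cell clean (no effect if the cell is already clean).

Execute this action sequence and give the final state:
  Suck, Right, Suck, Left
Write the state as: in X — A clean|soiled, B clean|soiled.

Suck (#1): in B — A clean, B clean
Right (#2): in B — A clean, B clean
Suck (#3): in B — A clean, B clean
Left (#4): in A — A clean, B clean

in A — A clean, B clean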